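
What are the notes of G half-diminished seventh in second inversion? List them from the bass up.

Spelling G half-diminished seventh: G–Bb–Db–F. In second inversion the fifth is bass, giving Db, F, G, Bb from the bottom.

Db, F, G, Bb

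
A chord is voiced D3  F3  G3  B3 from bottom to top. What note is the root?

The distinct letter names are D, F, G, B. Arranged as a stack of thirds they read G–B–D–F, so G is the root (a G dominant seventh chord).

G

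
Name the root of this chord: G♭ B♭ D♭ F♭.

Gb

Reordering Gb, Bb, Db, Fb into stacked thirds gives Gb–Bb–Db–Fb; the bottom of that stack, Gb, is the root.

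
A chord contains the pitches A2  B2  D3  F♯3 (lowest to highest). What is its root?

Reordering A, B, D, F# into stacked thirds gives B–D–F#–A; the bottom of that stack, B, is the root.

B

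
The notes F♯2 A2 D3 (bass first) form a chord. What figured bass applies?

The notes F#, A, D stack in thirds as D–F#–A — a D major triad. The bass F# is the third, so this is first inversion: figured 6.

6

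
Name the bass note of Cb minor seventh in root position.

The root of Cb minor seventh (Cb–Ebb–Gb–Bbb) is Cb; that is the bass in root position.

Cb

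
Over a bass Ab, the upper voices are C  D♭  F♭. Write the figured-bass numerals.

4/3

The notes Ab, C, Db, Fb stack in thirds as Db–Fb–Ab–C — a Db minor-major seventh chord. The bass Ab is the fifth, so this is second inversion: figured 4/3.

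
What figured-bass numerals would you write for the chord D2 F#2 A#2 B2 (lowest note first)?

6/5

The notes D, F#, A#, B stack in thirds as B–D–F#–A# — a B minor-major seventh chord. The bass D is the third, so this is first inversion: figured 6/5.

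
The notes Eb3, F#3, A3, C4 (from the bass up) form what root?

F#

Reordering Eb, F#, A, C into stacked thirds gives F#–A–C–Eb; the bottom of that stack, F#, is the root.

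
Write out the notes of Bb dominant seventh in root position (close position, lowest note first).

The chord tones are Bb–D–F–Ab. With the root (Bb) lowest for root position: Bb, D, F, Ab.

Bb, D, F, Ab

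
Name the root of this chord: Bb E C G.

C

Bb, E, C, G are the tones of a C dominant seventh chord (C–E–G–Bb), making C the root.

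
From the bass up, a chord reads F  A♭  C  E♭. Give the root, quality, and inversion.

F minor seventh, root position

The pitch classes F, Ab, C, Eb arrange in thirds as F–Ab–C–Eb: an F minor seventh chord.
F is the root of F minor seventh; root in the bass means root position (figured bass 7).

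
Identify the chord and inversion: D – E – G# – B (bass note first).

E dominant seventh, third inversion

The pitch classes D, E, G#, B arrange in thirds as E–G#–B–D: an E dominant seventh chord.
With the seventh (D) in the bass, the chord is in third inversion (figured bass 4/2).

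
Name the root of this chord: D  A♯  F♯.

D

Reordering D, A#, F# into stacked thirds gives D–F#–A#; the bottom of that stack, D, is the root.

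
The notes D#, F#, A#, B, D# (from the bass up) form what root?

Reordering D#, F#, A#, B into stacked thirds gives B–D#–F#–A#; the bottom of that stack, B, is the root.

B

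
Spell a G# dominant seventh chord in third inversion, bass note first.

F#, G#, B#, D#

The chord tones are G#–B#–D#–F#. With the seventh (F#) lowest for third inversion: F#, G#, B#, D#.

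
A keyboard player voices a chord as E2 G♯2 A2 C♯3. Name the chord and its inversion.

A major seventh, second inversion

The pitch classes E, G#, A, C# arrange in thirds as A–C#–E–G#: an A major seventh chord.
The lowest note is E, the fifth of the chord, so this is second inversion (figured bass 4/3).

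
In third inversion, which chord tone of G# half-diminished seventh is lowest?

F#

In third inversion the seventh is lowest. For G# half-diminished seventh (G#–B–D–F#) that is F#.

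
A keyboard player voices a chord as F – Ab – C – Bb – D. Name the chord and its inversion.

The distinct note names are F, Ab, C, Bb, D. Stacked in thirds they read Bb–D–F–Ab–C, which is a dominant ninth chord on Bb.
With the fifth (F) in the bass, the chord is in second inversion.

Bb dominant ninth, second inversion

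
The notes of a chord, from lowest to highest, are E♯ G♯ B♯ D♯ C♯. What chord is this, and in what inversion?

Reducing to letter names: E#, G#, B#, D#, C#. These stack in thirds as C#–E#–G#–B#–D# — a C# major ninth chord.
With the third (E#) in the bass, the chord is in first inversion.

C# major ninth, first inversion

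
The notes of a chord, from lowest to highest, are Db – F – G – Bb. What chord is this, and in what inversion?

G half-diminished seventh, second inversion

Reducing to letter names: Db, F, G, Bb. These stack in thirds as G–Bb–Db–F — a G half-diminished seventh chord.
The lowest note is Db, the fifth of the chord, so this is second inversion (figured bass 4/3).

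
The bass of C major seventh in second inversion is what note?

In second inversion the fifth is lowest. For C major seventh (C–E–G–B) that is G.

G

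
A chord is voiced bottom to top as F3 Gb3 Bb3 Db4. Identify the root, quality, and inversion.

The pitch classes F, Gb, Bb, Db arrange in thirds as Gb–Bb–Db–F: a Gb major seventh chord.
The lowest note is F, the seventh of the chord, so this is third inversion (figured bass 4/2).

Gb major seventh, third inversion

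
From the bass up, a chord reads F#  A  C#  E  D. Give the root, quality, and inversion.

D major ninth, first inversion

The pitch classes F#, A, C#, E, D arrange in thirds as D–F#–A–C#–E: a D major ninth chord.
With the third (F#) in the bass, the chord is in first inversion.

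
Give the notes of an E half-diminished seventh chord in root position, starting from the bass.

E, G, Bb, D

The chord tones are E–G–Bb–D. With the root (E) lowest for root position: E, G, Bb, D.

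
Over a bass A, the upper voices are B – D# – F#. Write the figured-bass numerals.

The notes A, B, D#, F# stack in thirds as B–D#–F#–A — a B dominant seventh chord. The bass A is the seventh, so this is third inversion: figured 4/2.

4/2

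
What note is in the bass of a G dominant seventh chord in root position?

G

G dominant seventh is G–B–D–F. Root position places the root in the bass: G.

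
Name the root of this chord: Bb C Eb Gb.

C

The distinct letter names are Bb, C, Eb, Gb. Arranged as a stack of thirds they read C–Eb–Gb–Bb, so C is the root (a C half-diminished seventh chord).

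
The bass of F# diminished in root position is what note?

F#

The root of F# diminished (F#–A–C) is F#; that is the bass in root position.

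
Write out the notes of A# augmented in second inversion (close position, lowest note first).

Spelling A# augmented: A#–C##–E##. In second inversion the fifth is bass, giving E##, A#, C## from the bottom.

E##, A#, C##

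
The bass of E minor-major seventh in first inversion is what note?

G

E minor-major seventh is E–G–B–D#. First inversion places the third in the bass: G.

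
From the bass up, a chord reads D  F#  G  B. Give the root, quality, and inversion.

G major seventh, second inversion

Reducing to letter names: D, F#, G, B. These stack in thirds as G–B–D–F# — a G major seventh chord.
The lowest note is D, the fifth of the chord, so this is second inversion (figured bass 4/3).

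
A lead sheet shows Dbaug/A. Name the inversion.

Dbaug/A means Db augmented with A in the bass. A is the fifth of Db augmented (Db–F–A), so this is second inversion.

second inversion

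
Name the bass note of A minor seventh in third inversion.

A minor seventh is A–C–E–G. Third inversion places the seventh in the bass: G.

G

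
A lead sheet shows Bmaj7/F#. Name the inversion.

Bmaj7/F# means B major seventh with F# in the bass. F# is the fifth of B major seventh (B–D#–F#–A#), so this is second inversion.

second inversion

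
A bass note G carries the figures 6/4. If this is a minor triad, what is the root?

C

The figures 6/4 mean the fifth of the chord is in the bass. If G is the fifth of a minor triad, the root is C (chord tones C–Eb–G).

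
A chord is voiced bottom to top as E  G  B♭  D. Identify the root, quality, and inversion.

E half-diminished seventh, root position

Reducing to letter names: E, G, Bb, D. These stack in thirds as E–G–Bb–D — an E half-diminished seventh chord.
The lowest note is E, the root of the chord, so this is root position (figured bass 7).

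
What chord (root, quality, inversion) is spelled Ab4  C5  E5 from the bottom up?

Ab augmented, root position

The pitch classes Ab, C, E arrange in thirds as Ab–C–E: an Ab augmented triad.
Ab is the root of Ab augmented; root in the bass means root position (figured bass 5/3).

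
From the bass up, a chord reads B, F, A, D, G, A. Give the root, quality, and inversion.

Reducing to letter names: B, F, A, D, G. These stack in thirds as G–B–D–F–A — a G dominant ninth chord.
The lowest note is B, the third of the chord, so this is first inversion.

G dominant ninth, first inversion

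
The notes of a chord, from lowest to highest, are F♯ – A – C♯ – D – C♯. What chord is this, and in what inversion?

Reducing to letter names: F#, A, C#, D. These stack in thirds as D–F#–A–C# — a D major seventh chord.
The lowest note is F#, the third of the chord, so this is first inversion (figured bass 6/5).

D major seventh, first inversion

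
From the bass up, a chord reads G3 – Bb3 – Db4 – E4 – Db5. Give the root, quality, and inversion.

Reducing to letter names: G, Bb, Db, E. These stack in thirds as E–G–Bb–Db — an E diminished seventh chord.
G is the third of E diminished seventh; third in the bass means first inversion (figured bass 6/5).

E diminished seventh, first inversion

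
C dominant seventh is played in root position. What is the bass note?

C dominant seventh is C–E–G–Bb. Root position places the root in the bass: C.

C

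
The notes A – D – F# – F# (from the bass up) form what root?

D

The distinct letter names are A, D, F#. Arranged as a stack of thirds they read D–F#–A, so D is the root (a D major triad).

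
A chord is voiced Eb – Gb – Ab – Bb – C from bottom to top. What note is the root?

Reordering Eb, Gb, Ab, Bb, C into stacked thirds gives Ab–C–Eb–Gb–Bb; the bottom of that stack, Ab, is the root.

Ab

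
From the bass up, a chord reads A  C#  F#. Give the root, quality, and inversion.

The distinct note names are A, C#, F#. Stacked in thirds they read F#–A–C#, which is a minor triad on F#.
A is the third of F# minor; third in the bass means first inversion (figured bass 6).

F# minor, first inversion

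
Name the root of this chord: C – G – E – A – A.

A

C, G, E, A are the tones of an A minor seventh chord (A–C–E–G), making A the root.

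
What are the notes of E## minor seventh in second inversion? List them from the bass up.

The chord tones are E##–G##–B##–D##. With the fifth (B##) lowest for second inversion: B##, D##, E##, G##.

B##, D##, E##, G##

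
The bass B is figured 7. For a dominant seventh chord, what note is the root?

The figures 7 mean the root of the chord is in the bass. If B is the root of a dominant seventh chord, the root is B (chord tones B–D#–F#–A).

B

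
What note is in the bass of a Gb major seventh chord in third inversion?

Gb major seventh is Gb–Bb–Db–F. Third inversion places the seventh in the bass: F.

F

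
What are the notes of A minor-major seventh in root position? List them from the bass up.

The chord tones are A–C–E–G#. With the root (A) lowest for root position: A, C, E, G#.

A, C, E, G#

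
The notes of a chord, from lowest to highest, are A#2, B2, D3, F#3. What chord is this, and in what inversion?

The pitch classes A#, B, D, F# arrange in thirds as B–D–F#–A#: a B minor-major seventh chord.
The lowest note is A#, the seventh of the chord, so this is third inversion (figured bass 4/2).

B minor-major seventh, third inversion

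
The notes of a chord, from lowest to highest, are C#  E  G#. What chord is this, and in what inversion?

Reducing to letter names: C#, E, G#. These stack in thirds as C#–E–G# — a C# minor triad.
C# is the root of C# minor; root in the bass means root position (figured bass 5/3).

C# minor, root position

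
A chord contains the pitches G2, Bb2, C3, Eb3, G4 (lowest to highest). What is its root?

C

Reordering G, Bb, C, Eb into stacked thirds gives C–Eb–G–Bb; the bottom of that stack, C, is the root.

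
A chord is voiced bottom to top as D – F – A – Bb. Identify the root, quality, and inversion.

The distinct note names are D, F, A, Bb. Stacked in thirds they read Bb–D–F–A, which is a major seventh chord on Bb.
D is the third of Bb major seventh; third in the bass means first inversion (figured bass 6/5).

Bb major seventh, first inversion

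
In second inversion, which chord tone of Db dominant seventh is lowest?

Ab

In second inversion the fifth is lowest. For Db dominant seventh (Db–F–Ab–Cb) that is Ab.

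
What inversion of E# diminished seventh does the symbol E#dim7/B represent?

E#dim7/B means E# diminished seventh with B in the bass. B is the fifth of E# diminished seventh (E#–G#–B–D), so this is second inversion.

second inversion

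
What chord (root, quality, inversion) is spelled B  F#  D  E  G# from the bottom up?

E dominant ninth, second inversion

The distinct note names are B, F#, D, E, G#. Stacked in thirds they read E–G#–B–D–F#, which is a dominant ninth chord on E.
B is the fifth of E dominant ninth; fifth in the bass means second inversion.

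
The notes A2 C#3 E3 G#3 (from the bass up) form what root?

Reordering A, C#, E, G# into stacked thirds gives A–C#–E–G#; the bottom of that stack, A, is the root.

A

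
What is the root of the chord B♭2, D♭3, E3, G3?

The distinct letter names are Bb, Db, E, G. Arranged as a stack of thirds they read E–G–Bb–Db, so E is the root (an E diminished seventh chord).

E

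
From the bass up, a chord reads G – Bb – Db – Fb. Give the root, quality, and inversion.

Reducing to letter names: G, Bb, Db, Fb. These stack in thirds as G–Bb–Db–Fb — a G diminished seventh chord.
The lowest note is G, the root of the chord, so this is root position (figured bass 7).

G diminished seventh, root position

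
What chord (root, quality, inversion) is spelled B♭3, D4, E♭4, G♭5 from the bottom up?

Eb minor-major seventh, second inversion

Reducing to letter names: Bb, D, Eb, Gb. These stack in thirds as Eb–Gb–Bb–D — an Eb minor-major seventh chord.
With the fifth (Bb) in the bass, the chord is in second inversion (figured bass 4/3).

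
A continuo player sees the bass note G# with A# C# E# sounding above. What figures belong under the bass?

4/2

The notes G#, A#, C#, E# stack in thirds as A#–C#–E#–G# — an A# minor seventh chord. The bass G# is the seventh, so this is third inversion: figured 4/2.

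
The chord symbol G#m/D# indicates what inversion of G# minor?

G#m/D# means G# minor with D# in the bass. D# is the fifth of G# minor (G#–B–D#), so this is second inversion.

second inversion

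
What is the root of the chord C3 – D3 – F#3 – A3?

Reordering C, D, F#, A into stacked thirds gives D–F#–A–C; the bottom of that stack, D, is the root.

D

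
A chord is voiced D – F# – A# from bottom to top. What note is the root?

D

The distinct letter names are D, F#, A#. Arranged as a stack of thirds they read D–F#–A#, so D is the root (a D augmented triad).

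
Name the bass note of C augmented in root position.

C

The root of C augmented (C–E–G#) is C; that is the bass in root position.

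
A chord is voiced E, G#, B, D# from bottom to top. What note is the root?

Reordering E, G#, B, D# into stacked thirds gives E–G#–B–D#; the bottom of that stack, E, is the root.

E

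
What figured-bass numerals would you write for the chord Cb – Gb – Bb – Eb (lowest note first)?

7

The notes Cb, Gb, Bb, Eb stack in thirds as Cb–Eb–Gb–Bb — a Cb major seventh chord. The bass Cb is the root, so this is root position: figured 7.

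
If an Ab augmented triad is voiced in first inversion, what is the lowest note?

C

Ab augmented is Ab–C–E. First inversion places the third in the bass: C.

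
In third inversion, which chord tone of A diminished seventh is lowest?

Gb

The seventh of A diminished seventh (A–C–Eb–Gb) is Gb; that is the bass in third inversion.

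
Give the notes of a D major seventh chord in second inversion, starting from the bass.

A, C#, D, F#

Spelling D major seventh: D–F#–A–C#. In second inversion the fifth is bass, giving A, C#, D, F# from the bottom.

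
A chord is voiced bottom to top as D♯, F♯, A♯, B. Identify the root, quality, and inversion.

The distinct note names are D#, F#, A#, B. Stacked in thirds they read B–D#–F#–A#, which is a major seventh chord on B.
D# is the third of B major seventh; third in the bass means first inversion (figured bass 6/5).

B major seventh, first inversion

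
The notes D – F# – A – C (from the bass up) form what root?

The distinct letter names are D, F#, A, C. Arranged as a stack of thirds they read D–F#–A–C, so D is the root (a D dominant seventh chord).

D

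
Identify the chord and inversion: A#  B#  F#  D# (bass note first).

Reducing to letter names: A#, B#, F#, D#. These stack in thirds as B#–D#–F#–A# — a B# half-diminished seventh chord.
The lowest note is A#, the seventh of the chord, so this is third inversion (figured bass 4/2).

B# half-diminished seventh, third inversion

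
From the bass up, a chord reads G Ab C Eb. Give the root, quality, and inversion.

Reducing to letter names: G, Ab, C, Eb. These stack in thirds as Ab–C–Eb–G — an Ab major seventh chord.
The lowest note is G, the seventh of the chord, so this is third inversion (figured bass 4/2).

Ab major seventh, third inversion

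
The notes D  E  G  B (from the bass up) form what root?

D, E, G, B are the tones of an E minor seventh chord (E–G–B–D), making E the root.

E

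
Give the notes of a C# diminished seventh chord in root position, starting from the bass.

C#, E, G, Bb

C# diminished seventh is C#–E–G–Bb. Root position puts the root (C#) in the bass, with the remaining tones above: C#, E, G, Bb.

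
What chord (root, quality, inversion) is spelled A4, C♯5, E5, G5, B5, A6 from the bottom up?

A dominant ninth, root position

The distinct note names are A, C#, E, G, B. Stacked in thirds they read A–C#–E–G–B, which is a dominant ninth chord on A.
With the root (A) in the bass, the chord is in root position.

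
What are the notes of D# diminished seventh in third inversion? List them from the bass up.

C, D#, F#, A

The chord tones are D#–F#–A–C. With the seventh (C) lowest for third inversion: C, D#, F#, A.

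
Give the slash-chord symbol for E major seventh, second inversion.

Second inversion of E major seventh has the fifth (B) in the bass. As a slash chord: Emaj7/B.

Emaj7/B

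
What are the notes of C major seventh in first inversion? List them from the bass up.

The chord tones are C–E–G–B. With the third (E) lowest for first inversion: E, G, B, C.

E, G, B, C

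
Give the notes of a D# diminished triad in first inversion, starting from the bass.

The chord tones are D#–F#–A. With the third (F#) lowest for first inversion: F#, A, D#.

F#, A, D#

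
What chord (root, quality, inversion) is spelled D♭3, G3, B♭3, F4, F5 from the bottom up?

The pitch classes Db, G, Bb, F arrange in thirds as G–Bb–Db–F: a G half-diminished seventh chord.
Db is the fifth of G half-diminished seventh; fifth in the bass means second inversion (figured bass 4/3).

G half-diminished seventh, second inversion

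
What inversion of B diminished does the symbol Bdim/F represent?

Bdim/F means B diminished with F in the bass. F is the fifth of B diminished (B–D–F), so this is second inversion.

second inversion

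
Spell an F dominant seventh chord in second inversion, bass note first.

C, Eb, F, A

Spelling F dominant seventh: F–A–C–Eb. In second inversion the fifth is bass, giving C, Eb, F, A from the bottom.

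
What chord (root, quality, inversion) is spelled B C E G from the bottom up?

Reducing to letter names: B, C, E, G. These stack in thirds as C–E–G–B — a C major seventh chord.
The lowest note is B, the seventh of the chord, so this is third inversion (figured bass 4/2).

C major seventh, third inversion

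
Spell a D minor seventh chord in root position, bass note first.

D, F, A, C

The chord tones are D–F–A–C. With the root (D) lowest for root position: D, F, A, C.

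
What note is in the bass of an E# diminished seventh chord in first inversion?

The third of E# diminished seventh (E#–G#–B–D) is G#; that is the bass in first inversion.

G#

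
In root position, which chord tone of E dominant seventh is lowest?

In root position the root is lowest. For E dominant seventh (E–G#–B–D) that is E.

E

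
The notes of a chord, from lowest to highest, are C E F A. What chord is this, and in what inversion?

F major seventh, second inversion

The distinct note names are C, E, F, A. Stacked in thirds they read F–A–C–E, which is a major seventh chord on F.
C is the fifth of F major seventh; fifth in the bass means second inversion (figured bass 4/3).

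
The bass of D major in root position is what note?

D

D major is D–F#–A. Root position places the root in the bass: D.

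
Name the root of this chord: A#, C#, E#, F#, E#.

The distinct letter names are A#, C#, E#, F#. Arranged as a stack of thirds they read F#–A#–C#–E#, so F# is the root (an F# major seventh chord).

F#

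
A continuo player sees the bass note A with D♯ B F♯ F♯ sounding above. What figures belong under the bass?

The notes A, D#, B, F# stack in thirds as B–D#–F#–A — a B dominant seventh chord. The bass A is the seventh, so this is third inversion: figured 4/2.

4/2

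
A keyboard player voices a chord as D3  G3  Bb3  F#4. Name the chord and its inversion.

G minor-major seventh, second inversion

The distinct note names are D, G, Bb, F#. Stacked in thirds they read G–Bb–D–F#, which is a minor-major seventh chord on G.
D is the fifth of G minor-major seventh; fifth in the bass means second inversion (figured bass 4/3).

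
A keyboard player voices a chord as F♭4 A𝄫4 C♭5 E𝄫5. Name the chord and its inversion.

Fb minor seventh, root position

The pitch classes Fb, Abb, Cb, Ebb arrange in thirds as Fb–Abb–Cb–Ebb: an Fb minor seventh chord.
The lowest note is Fb, the root of the chord, so this is root position (figured bass 7).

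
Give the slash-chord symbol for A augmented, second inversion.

Second inversion of A augmented has the fifth (E#) in the bass. As a slash chord: Aaug/E#.

Aaug/E#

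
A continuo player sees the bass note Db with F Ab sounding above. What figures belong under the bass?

5/3

The notes Db, F, Ab stack in thirds as Db–F–Ab — a Db major triad. The bass Db is the root, so this is root position: figured 5/3.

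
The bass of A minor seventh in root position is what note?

The root of A minor seventh (A–C–E–G) is A; that is the bass in root position.

A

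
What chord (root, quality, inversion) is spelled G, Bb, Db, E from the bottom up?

E diminished seventh, first inversion

The distinct note names are G, Bb, Db, E. Stacked in thirds they read E–G–Bb–Db, which is a diminished seventh chord on E.
With the third (G) in the bass, the chord is in first inversion (figured bass 6/5).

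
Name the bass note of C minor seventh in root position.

C

In root position the root is lowest. For C minor seventh (C–Eb–G–Bb) that is C.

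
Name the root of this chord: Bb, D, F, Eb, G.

Eb

Reordering Bb, D, F, Eb, G into stacked thirds gives Eb–G–Bb–D–F; the bottom of that stack, Eb, is the root.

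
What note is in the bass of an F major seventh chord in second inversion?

F major seventh is F–A–C–E. Second inversion places the fifth in the bass: C.

C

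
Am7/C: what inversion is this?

first inversion

Am7/C means A minor seventh with C in the bass. C is the third of A minor seventh (A–C–E–G), so this is first inversion.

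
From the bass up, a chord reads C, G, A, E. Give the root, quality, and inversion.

The distinct note names are C, G, A, E. Stacked in thirds they read A–C–E–G, which is a minor seventh chord on A.
C is the third of A minor seventh; third in the bass means first inversion (figured bass 6/5).

A minor seventh, first inversion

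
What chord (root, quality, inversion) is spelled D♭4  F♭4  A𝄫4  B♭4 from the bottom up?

The distinct note names are Db, Fb, Abb, Bb. Stacked in thirds they read Bb–Db–Fb–Abb, which is a diminished seventh chord on Bb.
Db is the third of Bb diminished seventh; third in the bass means first inversion (figured bass 6/5).

Bb diminished seventh, first inversion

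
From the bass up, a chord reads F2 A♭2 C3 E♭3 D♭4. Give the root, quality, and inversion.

Reducing to letter names: F, Ab, C, Eb, Db. These stack in thirds as Db–F–Ab–C–Eb — a Db major ninth chord.
F is the third of Db major ninth; third in the bass means first inversion.

Db major ninth, first inversion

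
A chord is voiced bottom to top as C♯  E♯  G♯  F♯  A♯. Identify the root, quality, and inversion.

F# major ninth, second inversion

The pitch classes C#, E#, G#, F#, A# arrange in thirds as F#–A#–C#–E#–G#: an F# major ninth chord.
C# is the fifth of F# major ninth; fifth in the bass means second inversion.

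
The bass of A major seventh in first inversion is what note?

C#

The third of A major seventh (A–C#–E–G#) is C#; that is the bass in first inversion.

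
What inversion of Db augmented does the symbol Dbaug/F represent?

first inversion

Dbaug/F means Db augmented with F in the bass. F is the third of Db augmented (Db–F–A), so this is first inversion.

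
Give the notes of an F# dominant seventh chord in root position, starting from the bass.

Spelling F# dominant seventh: F#–A#–C#–E. In root position the root is bass, giving F#, A#, C#, E from the bottom.

F#, A#, C#, E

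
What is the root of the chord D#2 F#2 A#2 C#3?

D#

The distinct letter names are D#, F#, A#, C#. Arranged as a stack of thirds they read D#–F#–A#–C#, so D# is the root (a D# minor seventh chord).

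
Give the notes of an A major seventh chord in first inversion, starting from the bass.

The chord tones are A–C#–E–G#. With the third (C#) lowest for first inversion: C#, E, G#, A.

C#, E, G#, A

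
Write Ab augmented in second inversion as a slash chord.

Second inversion of Ab augmented has the fifth (E) in the bass. As a slash chord: Abaug/E.

Abaug/E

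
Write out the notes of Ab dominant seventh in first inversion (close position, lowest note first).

Ab dominant seventh is Ab–C–Eb–Gb. First inversion puts the third (C) in the bass, with the remaining tones above: C, Eb, Gb, Ab.

C, Eb, Gb, Ab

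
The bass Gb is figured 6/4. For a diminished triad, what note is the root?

C

The figures 6/4 mean the fifth of the chord is in the bass. If Gb is the fifth of a diminished triad, the root is C (chord tones C–Eb–Gb).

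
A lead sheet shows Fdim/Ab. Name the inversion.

Fdim/Ab means F diminished with Ab in the bass. Ab is the third of F diminished (F–Ab–Cb), so this is first inversion.

first inversion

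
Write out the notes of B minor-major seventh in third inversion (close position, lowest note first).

A#, B, D, F#

B minor-major seventh is B–D–F#–A#. Third inversion puts the seventh (A#) in the bass, with the remaining tones above: A#, B, D, F#.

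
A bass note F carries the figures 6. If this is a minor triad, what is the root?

The figures 6 mean the third of the chord is in the bass. If F is the third of a minor triad, the root is D (chord tones D–F–A).

D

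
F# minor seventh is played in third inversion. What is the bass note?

E

The seventh of F# minor seventh (F#–A–C#–E) is E; that is the bass in third inversion.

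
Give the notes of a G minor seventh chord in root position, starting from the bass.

The chord tones are G–Bb–D–F. With the root (G) lowest for root position: G, Bb, D, F.

G, Bb, D, F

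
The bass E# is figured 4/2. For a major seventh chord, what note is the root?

The figures 4/2 mean the seventh of the chord is in the bass. If E# is the seventh of a major seventh chord, the root is F# (chord tones F#–A#–C#–E#).

F#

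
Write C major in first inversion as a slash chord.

First inversion of C major has the third (E) in the bass. As a slash chord: C/E.

C/E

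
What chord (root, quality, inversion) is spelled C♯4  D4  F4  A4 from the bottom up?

D minor-major seventh, third inversion

Reducing to letter names: C#, D, F, A. These stack in thirds as D–F–A–C# — a D minor-major seventh chord.
The lowest note is C#, the seventh of the chord, so this is third inversion (figured bass 4/2).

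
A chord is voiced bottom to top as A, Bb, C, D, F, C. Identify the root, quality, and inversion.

Bb major ninth, third inversion

The pitch classes A, Bb, C, D, F arrange in thirds as Bb–D–F–A–C: a Bb major ninth chord.
A is the seventh of Bb major ninth; seventh in the bass means third inversion.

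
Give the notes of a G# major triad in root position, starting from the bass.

G#, B#, D#

G# major is G#–B#–D#. Root position puts the root (G#) in the bass, with the remaining tones above: G#, B#, D#.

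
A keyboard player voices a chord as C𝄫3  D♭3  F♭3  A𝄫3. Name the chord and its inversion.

The distinct note names are Cbb, Db, Fb, Abb. Stacked in thirds they read Db–Fb–Abb–Cbb, which is a diminished seventh chord on Db.
With the seventh (Cbb) in the bass, the chord is in third inversion (figured bass 4/2).

Db diminished seventh, third inversion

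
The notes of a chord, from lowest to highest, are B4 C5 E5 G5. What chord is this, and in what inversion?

Reducing to letter names: B, C, E, G. These stack in thirds as C–E–G–B — a C major seventh chord.
With the seventh (B) in the bass, the chord is in third inversion (figured bass 4/2).

C major seventh, third inversion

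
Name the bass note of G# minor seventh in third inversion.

F#

In third inversion the seventh is lowest. For G# minor seventh (G#–B–D#–F#) that is F#.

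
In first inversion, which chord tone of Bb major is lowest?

D

The third of Bb major (Bb–D–F) is D; that is the bass in first inversion.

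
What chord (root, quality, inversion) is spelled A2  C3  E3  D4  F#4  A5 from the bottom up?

Reducing to letter names: A, C, E, D, F#. These stack in thirds as D–F#–A–C–E — a D dominant ninth chord.
A is the fifth of D dominant ninth; fifth in the bass means second inversion.

D dominant ninth, second inversion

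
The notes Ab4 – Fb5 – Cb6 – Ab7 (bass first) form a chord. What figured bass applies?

6

The notes Ab, Fb, Cb stack in thirds as Fb–Ab–Cb — an Fb major triad. The bass Ab is the third, so this is first inversion: figured 6.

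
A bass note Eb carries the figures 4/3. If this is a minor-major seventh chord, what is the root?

The figures 4/3 mean the fifth of the chord is in the bass. If Eb is the fifth of a minor-major seventh chord, the root is Ab (chord tones Ab–Cb–Eb–G).

Ab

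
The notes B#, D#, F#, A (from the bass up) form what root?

The distinct letter names are B#, D#, F#, A. Arranged as a stack of thirds they read B#–D#–F#–A, so B# is the root (a B# diminished seventh chord).

B#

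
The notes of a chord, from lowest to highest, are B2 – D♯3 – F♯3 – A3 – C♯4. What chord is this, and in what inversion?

B dominant ninth, root position

The distinct note names are B, D#, F#, A, C#. Stacked in thirds they read B–D#–F#–A–C#, which is a dominant ninth chord on B.
The lowest note is B, the root of the chord, so this is root position.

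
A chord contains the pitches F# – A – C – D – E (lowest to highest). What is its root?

D

Reordering F#, A, C, D, E into stacked thirds gives D–F#–A–C–E; the bottom of that stack, D, is the root.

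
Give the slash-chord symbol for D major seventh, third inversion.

Third inversion of D major seventh has the seventh (C#) in the bass. As a slash chord: Dmaj7/C#.

Dmaj7/C#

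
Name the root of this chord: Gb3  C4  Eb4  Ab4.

The distinct letter names are Gb, C, Eb, Ab. Arranged as a stack of thirds they read Ab–C–Eb–Gb, so Ab is the root (an Ab dominant seventh chord).

Ab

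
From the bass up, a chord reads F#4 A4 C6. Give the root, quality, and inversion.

F# diminished, root position

The pitch classes F#, A, C arrange in thirds as F#–A–C: an F# diminished triad.
F# is the root of F# diminished; root in the bass means root position (figured bass 5/3).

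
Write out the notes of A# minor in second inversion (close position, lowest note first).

The chord tones are A#–C#–E#. With the fifth (E#) lowest for second inversion: E#, A#, C#.

E#, A#, C#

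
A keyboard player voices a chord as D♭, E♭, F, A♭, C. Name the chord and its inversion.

Db major ninth, root position

Reducing to letter names: Db, Eb, F, Ab, C. These stack in thirds as Db–F–Ab–C–Eb — a Db major ninth chord.
With the root (Db) in the bass, the chord is in root position.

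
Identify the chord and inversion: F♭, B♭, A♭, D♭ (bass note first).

Bb half-diminished seventh, second inversion

Reducing to letter names: Fb, Bb, Ab, Db. These stack in thirds as Bb–Db–Fb–Ab — a Bb half-diminished seventh chord.
With the fifth (Fb) in the bass, the chord is in second inversion (figured bass 4/3).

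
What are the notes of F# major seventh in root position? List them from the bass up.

The chord tones are F#–A#–C#–E#. With the root (F#) lowest for root position: F#, A#, C#, E#.

F#, A#, C#, E#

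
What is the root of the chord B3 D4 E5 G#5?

E

The distinct letter names are B, D, E, G#. Arranged as a stack of thirds they read E–G#–B–D, so E is the root (an E dominant seventh chord).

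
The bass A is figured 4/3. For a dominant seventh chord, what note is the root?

The figures 4/3 mean the fifth of the chord is in the bass. If A is the fifth of a dominant seventh chord, the root is D (chord tones D–F#–A–C).

D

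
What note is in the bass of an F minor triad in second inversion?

C

The fifth of F minor (F–Ab–C) is C; that is the bass in second inversion.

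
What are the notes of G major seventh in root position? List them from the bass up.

The chord tones are G–B–D–F#. With the root (G) lowest for root position: G, B, D, F#.

G, B, D, F#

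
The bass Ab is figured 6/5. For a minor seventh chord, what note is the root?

The figures 6/5 mean the third of the chord is in the bass. If Ab is the third of a minor seventh chord, the root is F (chord tones F–Ab–C–Eb).

F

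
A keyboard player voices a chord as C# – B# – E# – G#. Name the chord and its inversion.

C# major seventh, root position

The distinct note names are C#, B#, E#, G#. Stacked in thirds they read C#–E#–G#–B#, which is a major seventh chord on C#.
C# is the root of C# major seventh; root in the bass means root position (figured bass 7).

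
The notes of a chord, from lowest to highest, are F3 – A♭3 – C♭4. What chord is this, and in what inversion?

The distinct note names are F, Ab, Cb. Stacked in thirds they read F–Ab–Cb, which is a diminished triad on F.
With the root (F) in the bass, the chord is in root position (figured bass 5/3).

F diminished, root position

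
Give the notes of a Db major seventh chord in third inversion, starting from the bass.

The chord tones are Db–F–Ab–C. With the seventh (C) lowest for third inversion: C, Db, F, Ab.

C, Db, F, Ab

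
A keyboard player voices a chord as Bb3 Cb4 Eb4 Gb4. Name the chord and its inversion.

The pitch classes Bb, Cb, Eb, Gb arrange in thirds as Cb–Eb–Gb–Bb: a Cb major seventh chord.
With the seventh (Bb) in the bass, the chord is in third inversion (figured bass 4/2).

Cb major seventh, third inversion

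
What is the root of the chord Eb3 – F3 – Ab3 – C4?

F

Reordering Eb, F, Ab, C into stacked thirds gives F–Ab–C–Eb; the bottom of that stack, F, is the root.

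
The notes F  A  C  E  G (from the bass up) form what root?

F

The distinct letter names are F, A, C, E, G. Arranged as a stack of thirds they read F–A–C–E–G, so F is the root (an F major ninth chord).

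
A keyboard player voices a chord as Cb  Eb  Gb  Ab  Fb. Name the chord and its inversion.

Fb major ninth, second inversion

The distinct note names are Cb, Eb, Gb, Ab, Fb. Stacked in thirds they read Fb–Ab–Cb–Eb–Gb, which is a major ninth chord on Fb.
Cb is the fifth of Fb major ninth; fifth in the bass means second inversion.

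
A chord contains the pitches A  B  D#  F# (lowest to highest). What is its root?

The distinct letter names are A, B, D#, F#. Arranged as a stack of thirds they read B–D#–F#–A, so B is the root (a B dominant seventh chord).

B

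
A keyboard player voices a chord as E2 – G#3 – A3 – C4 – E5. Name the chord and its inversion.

Reducing to letter names: E, G#, A, C. These stack in thirds as A–C–E–G# — an A minor-major seventh chord.
E is the fifth of A minor-major seventh; fifth in the bass means second inversion (figured bass 4/3).

A minor-major seventh, second inversion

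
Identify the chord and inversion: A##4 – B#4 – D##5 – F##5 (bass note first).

The pitch classes A##, B#, D##, F## arrange in thirds as B#–D##–F##–A##: a B# major seventh chord.
The lowest note is A##, the seventh of the chord, so this is third inversion (figured bass 4/2).

B# major seventh, third inversion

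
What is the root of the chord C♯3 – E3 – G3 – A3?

C#, E, G, A are the tones of an A dominant seventh chord (A–C#–E–G), making A the root.

A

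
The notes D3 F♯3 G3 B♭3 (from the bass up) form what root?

Reordering D, F#, G, Bb into stacked thirds gives G–Bb–D–F#; the bottom of that stack, G, is the root.

G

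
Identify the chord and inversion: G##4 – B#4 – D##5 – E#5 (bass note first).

E# major seventh, first inversion

The pitch classes G##, B#, D##, E# arrange in thirds as E#–G##–B#–D##: an E# major seventh chord.
G## is the third of E# major seventh; third in the bass means first inversion (figured bass 6/5).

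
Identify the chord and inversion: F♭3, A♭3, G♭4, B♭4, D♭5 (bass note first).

The pitch classes Fb, Ab, Gb, Bb, Db arrange in thirds as Gb–Bb–Db–Fb–Ab: a Gb dominant ninth chord.
The lowest note is Fb, the seventh of the chord, so this is third inversion.

Gb dominant ninth, third inversion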